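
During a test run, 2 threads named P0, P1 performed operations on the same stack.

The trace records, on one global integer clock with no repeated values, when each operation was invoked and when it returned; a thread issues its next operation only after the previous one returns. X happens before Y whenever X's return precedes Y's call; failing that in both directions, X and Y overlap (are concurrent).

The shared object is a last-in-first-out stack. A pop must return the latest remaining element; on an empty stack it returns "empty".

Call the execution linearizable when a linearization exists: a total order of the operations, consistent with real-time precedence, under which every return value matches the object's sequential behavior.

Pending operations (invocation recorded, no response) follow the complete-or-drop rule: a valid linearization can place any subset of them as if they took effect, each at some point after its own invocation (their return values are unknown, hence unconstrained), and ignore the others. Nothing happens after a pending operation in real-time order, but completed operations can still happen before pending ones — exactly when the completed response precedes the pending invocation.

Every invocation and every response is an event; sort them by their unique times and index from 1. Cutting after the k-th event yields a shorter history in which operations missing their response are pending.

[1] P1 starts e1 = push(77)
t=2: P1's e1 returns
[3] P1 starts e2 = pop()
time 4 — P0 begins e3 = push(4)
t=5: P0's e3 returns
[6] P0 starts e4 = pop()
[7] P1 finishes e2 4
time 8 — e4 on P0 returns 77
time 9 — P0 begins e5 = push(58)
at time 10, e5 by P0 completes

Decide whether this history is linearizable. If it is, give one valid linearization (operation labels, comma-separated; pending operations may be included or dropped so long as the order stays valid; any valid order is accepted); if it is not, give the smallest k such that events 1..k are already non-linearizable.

linearizable — witness: e1, e3, e2, e4, e5

1. e1 push(77), leaving stack <77>
2. e3 push(4), leaving stack <77,4>
3. e2 pop() → 4, leaving stack <77>
4. e4 pop() → 77, leaving stack <>
5. e5 push(58), leaving stack <58>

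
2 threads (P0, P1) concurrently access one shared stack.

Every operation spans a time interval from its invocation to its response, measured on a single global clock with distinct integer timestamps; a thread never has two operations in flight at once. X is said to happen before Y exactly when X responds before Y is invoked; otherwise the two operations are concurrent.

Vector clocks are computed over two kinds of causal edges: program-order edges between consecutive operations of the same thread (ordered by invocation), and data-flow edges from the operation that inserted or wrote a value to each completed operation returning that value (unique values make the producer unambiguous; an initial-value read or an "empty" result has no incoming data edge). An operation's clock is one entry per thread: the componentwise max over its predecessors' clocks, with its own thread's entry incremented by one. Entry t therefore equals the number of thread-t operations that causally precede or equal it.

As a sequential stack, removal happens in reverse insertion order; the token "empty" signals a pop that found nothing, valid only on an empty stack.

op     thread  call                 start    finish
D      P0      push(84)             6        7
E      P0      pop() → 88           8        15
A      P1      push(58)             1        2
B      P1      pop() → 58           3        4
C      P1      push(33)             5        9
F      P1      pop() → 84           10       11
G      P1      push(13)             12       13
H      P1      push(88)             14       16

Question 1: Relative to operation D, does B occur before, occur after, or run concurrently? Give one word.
B spans [3,4], D spans [6,7]
resp(B)=4 < inv(D)=6

before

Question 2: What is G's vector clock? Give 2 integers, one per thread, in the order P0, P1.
A, invoked 1, has no incoming edges; only P1's bump applies → (0, 1)
D, invoked 6, has no incoming edges; only P0's bump applies → (1, 0)
B, invoked 3, takes VC(A)=(0, 1) under max, adds 1 for P1 → (0, 2)
C, invoked 5, takes VC(B)=(0, 2) under max, adds 1 for P1 → (0, 3)
F, invoked 10, takes VC(C)=(0, 3), VC(D)=(1, 0) under max, adds 1 for P1 → (1, 4)
G, invoked 12, takes VC(F)=(1, 4) under max, adds 1 for P1 → (1, 5)
H, invoked 14, takes VC(G)=(1, 5) under max, adds 1 for P1 → (1, 6)
E, invoked 8, takes VC(D)=(1, 0), VC(H)=(1, 6) under max, adds 1 for P0 → (2, 6)
target: VC(G) = (1, 5)

(1, 5)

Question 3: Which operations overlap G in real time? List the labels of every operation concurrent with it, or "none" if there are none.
G spans [12,13]; an op avoiding the whole window 12..13 is ordered, any other is concurrent
A [1,2]: before
B [3,4]: before
C [5,9]: before
D [6,7]: before
E [8,15]: concurrent
F [10,11]: before
H [14,16]: after

E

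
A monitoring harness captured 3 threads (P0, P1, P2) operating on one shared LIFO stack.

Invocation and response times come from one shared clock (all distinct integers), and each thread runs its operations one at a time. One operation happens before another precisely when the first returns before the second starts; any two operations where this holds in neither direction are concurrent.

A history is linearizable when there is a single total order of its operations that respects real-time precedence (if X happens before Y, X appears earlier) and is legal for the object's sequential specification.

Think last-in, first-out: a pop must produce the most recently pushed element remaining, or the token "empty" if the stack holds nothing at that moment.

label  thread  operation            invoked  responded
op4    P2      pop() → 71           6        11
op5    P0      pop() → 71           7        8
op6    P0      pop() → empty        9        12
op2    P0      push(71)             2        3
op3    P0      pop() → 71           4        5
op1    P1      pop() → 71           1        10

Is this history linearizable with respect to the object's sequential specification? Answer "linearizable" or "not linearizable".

not linearizable

cut after 7 events: linearizable; cut after 8 events (op5 responds, time 8): not linearizable
exhaustive check: the 3 completed LIFO stack ops admit one real-time order; illegal
no escape via the 2 pending operations (op1, op4): every completion choice fails
e.g. op2, op3, op5 (pending dropped): illegal at step 3, since op5 pop() → 71 cannot apply there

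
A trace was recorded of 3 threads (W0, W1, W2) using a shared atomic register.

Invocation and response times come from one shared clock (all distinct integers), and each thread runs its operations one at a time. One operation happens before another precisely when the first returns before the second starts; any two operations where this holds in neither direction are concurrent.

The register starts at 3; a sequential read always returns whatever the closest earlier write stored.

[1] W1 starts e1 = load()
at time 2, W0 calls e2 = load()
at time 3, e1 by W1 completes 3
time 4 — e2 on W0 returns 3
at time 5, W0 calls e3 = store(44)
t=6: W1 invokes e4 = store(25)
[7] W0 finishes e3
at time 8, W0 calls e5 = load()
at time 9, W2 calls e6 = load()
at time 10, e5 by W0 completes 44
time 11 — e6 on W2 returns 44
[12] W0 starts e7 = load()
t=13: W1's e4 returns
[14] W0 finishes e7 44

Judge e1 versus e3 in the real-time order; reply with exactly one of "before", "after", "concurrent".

before

e1 spans [1,3], e3 spans [5,7]
resp(e1)=3 < inv(e3)=5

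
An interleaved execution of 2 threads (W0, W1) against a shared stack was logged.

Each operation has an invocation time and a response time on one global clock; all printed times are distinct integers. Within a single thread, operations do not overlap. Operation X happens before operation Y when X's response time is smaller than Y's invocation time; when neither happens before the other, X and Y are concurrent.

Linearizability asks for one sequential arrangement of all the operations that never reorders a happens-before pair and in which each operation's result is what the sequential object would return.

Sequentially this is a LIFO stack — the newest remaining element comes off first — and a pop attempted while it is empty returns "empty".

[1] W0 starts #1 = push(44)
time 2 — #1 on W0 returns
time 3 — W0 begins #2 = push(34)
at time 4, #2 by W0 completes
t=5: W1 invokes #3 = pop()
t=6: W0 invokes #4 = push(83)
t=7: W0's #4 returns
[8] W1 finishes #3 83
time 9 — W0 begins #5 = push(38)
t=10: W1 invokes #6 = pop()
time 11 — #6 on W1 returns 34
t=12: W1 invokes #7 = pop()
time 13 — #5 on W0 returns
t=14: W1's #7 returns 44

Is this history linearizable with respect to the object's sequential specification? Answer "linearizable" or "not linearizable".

witness order: #1, #2, #4, #3, #6, #7, #5
after step 1 (#1 push(44)): stack <44>
after step 2 (#2 push(34)): stack <44,34>
after step 3 (#4 push(83)): stack <44,34,83>
after step 4 (#3 pop() → 83): stack <44,34>
after step 5 (#6 pop() → 34): stack <44>
after step 6 (#7 pop() → 44): stack <>
after step 7 (#5 push(38)): stack <38>

linearizable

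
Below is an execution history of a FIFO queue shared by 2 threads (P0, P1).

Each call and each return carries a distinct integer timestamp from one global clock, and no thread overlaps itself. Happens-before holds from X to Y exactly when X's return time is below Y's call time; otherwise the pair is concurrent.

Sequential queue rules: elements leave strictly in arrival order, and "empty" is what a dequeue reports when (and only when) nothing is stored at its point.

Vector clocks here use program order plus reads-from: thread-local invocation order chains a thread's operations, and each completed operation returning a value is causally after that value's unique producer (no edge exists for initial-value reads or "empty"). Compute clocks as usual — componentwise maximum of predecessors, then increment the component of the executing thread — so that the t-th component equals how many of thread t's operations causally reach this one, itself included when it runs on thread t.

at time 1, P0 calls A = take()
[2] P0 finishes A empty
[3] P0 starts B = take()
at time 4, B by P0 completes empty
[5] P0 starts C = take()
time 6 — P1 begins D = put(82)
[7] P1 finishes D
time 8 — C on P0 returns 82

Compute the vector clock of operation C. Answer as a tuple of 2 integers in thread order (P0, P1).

no predecessors for D (invoked 6): P1 increments from zero → (0, 1)
no predecessors for A (invoked 1): P0 increments from zero → (1, 0)
merge at B (invoked 3): VC(A)=(1, 0), own-thread bump on P0 → (2, 0)
merge at C (invoked 5): VC(B)=(2, 0), VC(D)=(0, 1), own-thread bump on P0 → (3, 1)
target: VC(C) = (3, 1)

(3, 1)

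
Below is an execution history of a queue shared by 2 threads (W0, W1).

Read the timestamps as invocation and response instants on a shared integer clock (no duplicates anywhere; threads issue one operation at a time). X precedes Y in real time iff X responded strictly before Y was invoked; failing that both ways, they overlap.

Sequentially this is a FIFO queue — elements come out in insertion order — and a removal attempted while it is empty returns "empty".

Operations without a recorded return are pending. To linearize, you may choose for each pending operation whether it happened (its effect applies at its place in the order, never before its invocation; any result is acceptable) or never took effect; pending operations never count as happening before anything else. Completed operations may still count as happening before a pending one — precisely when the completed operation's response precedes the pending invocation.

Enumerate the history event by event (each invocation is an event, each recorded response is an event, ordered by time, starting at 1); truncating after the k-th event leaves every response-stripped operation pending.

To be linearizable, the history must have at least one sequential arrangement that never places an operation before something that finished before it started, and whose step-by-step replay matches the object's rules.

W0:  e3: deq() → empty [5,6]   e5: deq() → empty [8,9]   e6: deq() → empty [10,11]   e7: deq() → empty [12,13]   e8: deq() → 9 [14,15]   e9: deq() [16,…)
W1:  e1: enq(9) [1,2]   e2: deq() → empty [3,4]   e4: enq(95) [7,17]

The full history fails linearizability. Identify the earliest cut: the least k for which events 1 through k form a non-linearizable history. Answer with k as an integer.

one valid order for events 1..3 is e1:
1. e1 enq(9), leaving queue <9>
at event 4 (e2's time-4 response) nothing linearizes any more
e.g. e1, e2: illegal at step 2, since e2 deq() → empty cannot apply there

4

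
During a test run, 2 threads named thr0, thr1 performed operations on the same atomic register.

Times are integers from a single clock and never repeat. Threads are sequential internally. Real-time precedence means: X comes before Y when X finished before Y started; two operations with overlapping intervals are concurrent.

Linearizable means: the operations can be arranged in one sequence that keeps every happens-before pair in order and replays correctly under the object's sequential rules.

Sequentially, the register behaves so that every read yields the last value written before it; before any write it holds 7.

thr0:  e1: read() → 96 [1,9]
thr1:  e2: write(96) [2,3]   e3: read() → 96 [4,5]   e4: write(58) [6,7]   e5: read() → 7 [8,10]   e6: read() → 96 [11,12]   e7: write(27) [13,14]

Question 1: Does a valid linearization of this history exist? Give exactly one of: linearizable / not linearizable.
not linearizable

prefix check: 1..9 passes, 1..10 fails once e5's time-10 response joins
the 5 completed operations admit 5 real-time orders; each fails the atomic register replay
one such order, e1, e2, e3, e4, e5, breaks at step 1 where e1 read() → 96 is illegal
one such order, e2, e1, e3, e4, e5, breaks at step 5 where e5 read() → 7 is illegal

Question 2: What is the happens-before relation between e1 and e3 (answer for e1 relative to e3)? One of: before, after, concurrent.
concurrent

e1 spans [1,9], e3 spans [4,5]
the intervals overlap in both directions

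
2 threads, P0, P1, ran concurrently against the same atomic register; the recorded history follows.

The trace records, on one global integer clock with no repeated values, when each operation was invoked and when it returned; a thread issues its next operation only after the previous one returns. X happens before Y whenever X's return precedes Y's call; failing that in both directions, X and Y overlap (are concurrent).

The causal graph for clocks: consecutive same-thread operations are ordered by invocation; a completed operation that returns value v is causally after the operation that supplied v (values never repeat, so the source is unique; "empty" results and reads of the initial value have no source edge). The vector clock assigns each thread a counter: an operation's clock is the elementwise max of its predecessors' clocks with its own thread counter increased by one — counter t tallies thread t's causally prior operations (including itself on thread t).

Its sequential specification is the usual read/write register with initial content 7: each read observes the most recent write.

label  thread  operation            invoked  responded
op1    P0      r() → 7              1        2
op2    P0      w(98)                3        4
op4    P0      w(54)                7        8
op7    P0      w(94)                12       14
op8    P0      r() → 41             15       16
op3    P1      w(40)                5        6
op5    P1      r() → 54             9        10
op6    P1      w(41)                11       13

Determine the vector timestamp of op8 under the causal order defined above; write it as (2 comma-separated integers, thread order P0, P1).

invoked at 5, op3 has no predecessors; its own P1 bump gives (0, 1)
invoked at 1, op1 has no predecessors; its own P0 bump gives (1, 0)
VC(op2, invoked at 3): max of VC(op1)=(1, 0), then +1 on thread P0 → (2, 0)
VC(op4, invoked at 7): max of VC(op2)=(2, 0), then +1 on thread P0 → (3, 0)
VC(op7, invoked at 12): max of VC(op4)=(3, 0), then +1 on thread P0 → (4, 0)
VC(op5, invoked at 9): max of VC(op3)=(0, 1), VC(op4)=(3, 0), then +1 on thread P1 → (3, 2)
VC(op6, invoked at 11): max of VC(op5)=(3, 2), then +1 on thread P1 → (3, 3)
VC(op8, invoked at 15): max of VC(op6)=(3, 3), VC(op7)=(4, 0), then +1 on thread P0 → (5, 3)
target: VC(op8) = (5, 3)

(5, 3)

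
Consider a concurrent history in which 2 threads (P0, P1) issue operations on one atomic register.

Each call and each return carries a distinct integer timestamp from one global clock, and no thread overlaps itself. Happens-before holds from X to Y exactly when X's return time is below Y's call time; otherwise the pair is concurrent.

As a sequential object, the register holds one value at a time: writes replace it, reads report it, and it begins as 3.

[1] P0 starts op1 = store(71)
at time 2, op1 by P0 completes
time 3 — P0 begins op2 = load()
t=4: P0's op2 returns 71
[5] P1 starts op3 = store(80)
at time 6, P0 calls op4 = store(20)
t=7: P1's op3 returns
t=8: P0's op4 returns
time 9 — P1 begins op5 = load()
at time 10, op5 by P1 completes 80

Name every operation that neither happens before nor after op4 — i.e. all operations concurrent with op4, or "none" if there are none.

op4 spans [6,8]: anything still running between times 6 and 8 counts as concurrent
op1 [1,2]: before
op2 [3,4]: before
op3 [5,7]: concurrent
op5 [9,10]: after

op3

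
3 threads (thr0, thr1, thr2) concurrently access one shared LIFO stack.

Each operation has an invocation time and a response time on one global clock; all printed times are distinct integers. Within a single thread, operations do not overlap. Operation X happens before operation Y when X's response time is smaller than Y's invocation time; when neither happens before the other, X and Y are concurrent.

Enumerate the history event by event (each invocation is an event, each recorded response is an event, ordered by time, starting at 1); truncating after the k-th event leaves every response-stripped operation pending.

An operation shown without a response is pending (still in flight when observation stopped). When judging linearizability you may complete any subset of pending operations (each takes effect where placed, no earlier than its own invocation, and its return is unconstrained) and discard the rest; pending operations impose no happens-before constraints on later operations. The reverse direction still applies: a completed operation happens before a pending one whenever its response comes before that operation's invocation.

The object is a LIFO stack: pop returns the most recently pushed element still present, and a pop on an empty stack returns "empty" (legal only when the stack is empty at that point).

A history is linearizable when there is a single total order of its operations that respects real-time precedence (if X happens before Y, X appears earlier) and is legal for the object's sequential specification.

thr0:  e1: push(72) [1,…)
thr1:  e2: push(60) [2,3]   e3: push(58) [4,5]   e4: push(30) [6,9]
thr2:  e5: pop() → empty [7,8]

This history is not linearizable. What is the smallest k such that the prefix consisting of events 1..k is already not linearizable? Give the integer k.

one valid order for events 1..7 is e1, e2, e3:
step 1: e1 push(72) (pending, included) — stack <72>
step 2: e2 push(60) — stack <72,60>
step 3: e3 push(58) — stack <72,60,58>
event 8 — e5's response, time 8 — after it, nothing linearizes
every completion of the 2 pending operations (e1, e4) was checked; none linearizes
take e2, e3, e5 (pending dropped): step 3 already fails, because e5 pop() → empty cannot occur there

8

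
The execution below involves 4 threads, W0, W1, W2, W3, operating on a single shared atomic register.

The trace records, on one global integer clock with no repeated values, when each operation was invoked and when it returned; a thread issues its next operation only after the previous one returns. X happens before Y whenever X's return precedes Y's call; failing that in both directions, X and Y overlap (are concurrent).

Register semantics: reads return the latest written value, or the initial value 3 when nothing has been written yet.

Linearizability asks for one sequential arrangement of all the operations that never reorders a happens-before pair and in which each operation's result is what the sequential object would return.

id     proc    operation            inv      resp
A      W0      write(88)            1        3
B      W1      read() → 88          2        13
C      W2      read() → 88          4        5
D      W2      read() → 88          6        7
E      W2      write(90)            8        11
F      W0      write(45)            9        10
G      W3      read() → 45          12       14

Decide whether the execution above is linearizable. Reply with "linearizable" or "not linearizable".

witness order: A, B, C, D, E, F, G
after step 1 (A write(88)): value 88
after step 2 (B read() → 88): value 88
after step 3 (C read() → 88): value 88
after step 4 (D read() → 88): value 88
after step 5 (E write(90)): value 90
after step 6 (F write(45)): value 45
after step 7 (G read() → 45): value 45

linearizable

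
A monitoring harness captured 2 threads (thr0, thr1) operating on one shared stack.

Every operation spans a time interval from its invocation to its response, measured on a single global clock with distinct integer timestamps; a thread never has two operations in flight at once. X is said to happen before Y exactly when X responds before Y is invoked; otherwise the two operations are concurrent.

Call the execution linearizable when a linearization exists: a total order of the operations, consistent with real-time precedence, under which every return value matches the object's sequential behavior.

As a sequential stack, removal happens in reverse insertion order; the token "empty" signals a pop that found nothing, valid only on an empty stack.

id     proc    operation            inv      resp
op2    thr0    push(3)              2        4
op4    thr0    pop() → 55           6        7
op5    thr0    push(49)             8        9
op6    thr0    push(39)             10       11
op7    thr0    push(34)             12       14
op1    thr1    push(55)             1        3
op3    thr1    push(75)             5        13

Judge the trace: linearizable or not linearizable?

one valid linearization: op2, op1, op4, op3, op5, op6, op7
step 1: op2 push(3) — stack <3>
step 2: op1 push(55) — stack <3,55>
step 3: op4 pop() → 55 — stack <3>
step 4: op3 push(75) — stack <3,75>
step 5: op5 push(49) — stack <3,75,49>
step 6: op6 push(39) — stack <3,75,49,39>
step 7: op7 push(34) — stack <3,75,49,39,34>

linearizable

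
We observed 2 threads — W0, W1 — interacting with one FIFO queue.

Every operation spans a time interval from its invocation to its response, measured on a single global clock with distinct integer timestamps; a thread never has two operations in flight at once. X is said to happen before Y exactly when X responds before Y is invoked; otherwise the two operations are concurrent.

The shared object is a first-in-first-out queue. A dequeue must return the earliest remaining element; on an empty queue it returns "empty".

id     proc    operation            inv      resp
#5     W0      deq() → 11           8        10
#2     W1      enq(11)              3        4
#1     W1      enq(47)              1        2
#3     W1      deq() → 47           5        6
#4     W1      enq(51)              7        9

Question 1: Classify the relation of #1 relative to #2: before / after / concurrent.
before

#1 spans [1,2], #2 spans [3,4]
resp(#1)=2 < inv(#2)=3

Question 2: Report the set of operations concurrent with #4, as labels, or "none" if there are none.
#5

overlap test against #4 [7,9]: concurrent iff the interval meets 7..9
#1 [1,2]: before
#2 [3,4]: before
#3 [5,6]: before
#5 [8,10]: concurrent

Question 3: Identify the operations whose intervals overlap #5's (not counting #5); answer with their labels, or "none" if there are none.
#4

#5 spans [8,10]: anything still running between times 8 and 10 counts as concurrent
#1 [1,2]: before
#2 [3,4]: before
#3 [5,6]: before
#4 [7,9]: concurrent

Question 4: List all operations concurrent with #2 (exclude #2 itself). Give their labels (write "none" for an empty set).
none

#2 runs from 3 to 4; window-overlapping ops are concurrent
#1 [1,2]: before
#3 [5,6]: after
#4 [7,9]: after
#5 [8,10]: after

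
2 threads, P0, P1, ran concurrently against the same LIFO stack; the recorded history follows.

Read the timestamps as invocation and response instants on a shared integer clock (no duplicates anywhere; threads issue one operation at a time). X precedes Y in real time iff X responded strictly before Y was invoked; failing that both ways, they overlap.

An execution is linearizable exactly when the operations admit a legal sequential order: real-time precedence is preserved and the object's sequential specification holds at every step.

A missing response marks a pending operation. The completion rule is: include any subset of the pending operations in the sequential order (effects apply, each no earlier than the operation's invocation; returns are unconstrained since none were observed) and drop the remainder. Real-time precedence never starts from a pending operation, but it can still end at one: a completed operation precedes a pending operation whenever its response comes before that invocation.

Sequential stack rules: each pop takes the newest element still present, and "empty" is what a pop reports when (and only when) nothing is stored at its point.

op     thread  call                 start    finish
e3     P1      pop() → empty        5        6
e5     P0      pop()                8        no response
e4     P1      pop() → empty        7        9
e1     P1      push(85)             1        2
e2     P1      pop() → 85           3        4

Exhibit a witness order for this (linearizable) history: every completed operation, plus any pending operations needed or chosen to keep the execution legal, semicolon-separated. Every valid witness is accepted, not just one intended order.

step 1: e1 push(85) — stack <85>
step 2: e2 pop() → 85 — stack <>
step 3: e3 pop() → empty — stack <>
step 4: e4 pop() → empty — stack <>

e1; e2; e3; e4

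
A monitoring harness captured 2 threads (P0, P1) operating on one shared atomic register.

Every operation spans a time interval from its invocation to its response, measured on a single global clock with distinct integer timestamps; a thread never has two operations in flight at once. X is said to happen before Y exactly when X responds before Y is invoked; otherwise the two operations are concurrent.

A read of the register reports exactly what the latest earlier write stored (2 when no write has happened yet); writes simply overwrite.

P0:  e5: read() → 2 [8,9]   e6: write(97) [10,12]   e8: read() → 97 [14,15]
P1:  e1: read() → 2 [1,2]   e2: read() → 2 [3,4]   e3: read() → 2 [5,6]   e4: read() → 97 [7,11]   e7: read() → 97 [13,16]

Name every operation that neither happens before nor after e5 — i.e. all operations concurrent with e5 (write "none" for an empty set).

e5 spans [8,9]: anything still running between times 8 and 9 counts as concurrent
e1 [1,2]: before
e2 [3,4]: before
e3 [5,6]: before
e4 [7,11]: concurrent
e6 [10,12]: after
e7 [13,16]: after
e8 [14,15]: after

e4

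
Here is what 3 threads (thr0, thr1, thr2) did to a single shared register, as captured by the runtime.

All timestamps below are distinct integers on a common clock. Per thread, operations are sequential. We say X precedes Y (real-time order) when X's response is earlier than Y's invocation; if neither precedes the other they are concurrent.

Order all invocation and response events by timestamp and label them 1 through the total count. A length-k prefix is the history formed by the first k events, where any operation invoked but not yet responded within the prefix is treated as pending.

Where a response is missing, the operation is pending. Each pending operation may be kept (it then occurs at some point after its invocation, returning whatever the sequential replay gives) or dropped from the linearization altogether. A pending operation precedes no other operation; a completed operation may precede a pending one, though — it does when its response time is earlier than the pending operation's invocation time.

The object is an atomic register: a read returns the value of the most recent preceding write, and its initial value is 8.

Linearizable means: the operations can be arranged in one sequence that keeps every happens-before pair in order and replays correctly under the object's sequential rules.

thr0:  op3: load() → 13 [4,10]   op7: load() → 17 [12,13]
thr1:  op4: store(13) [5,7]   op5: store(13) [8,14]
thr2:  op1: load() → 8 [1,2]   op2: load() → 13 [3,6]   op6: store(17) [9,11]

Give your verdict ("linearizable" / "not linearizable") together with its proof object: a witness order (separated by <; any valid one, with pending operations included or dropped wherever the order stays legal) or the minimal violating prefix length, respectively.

after step 1 (op1 load() → 8): value 8
after step 2 (op4 store(13)): value 13
after step 3 (op2 load() → 13): value 13
after step 4 (op3 load() → 13): value 13
after step 5 (op5 store(13)): value 13
after step 6 (op6 store(17)): value 17
after step 7 (op7 load() → 17): value 17

linearizable — witness: op1 < op4 < op2 < op3 < op5 < op6 < op7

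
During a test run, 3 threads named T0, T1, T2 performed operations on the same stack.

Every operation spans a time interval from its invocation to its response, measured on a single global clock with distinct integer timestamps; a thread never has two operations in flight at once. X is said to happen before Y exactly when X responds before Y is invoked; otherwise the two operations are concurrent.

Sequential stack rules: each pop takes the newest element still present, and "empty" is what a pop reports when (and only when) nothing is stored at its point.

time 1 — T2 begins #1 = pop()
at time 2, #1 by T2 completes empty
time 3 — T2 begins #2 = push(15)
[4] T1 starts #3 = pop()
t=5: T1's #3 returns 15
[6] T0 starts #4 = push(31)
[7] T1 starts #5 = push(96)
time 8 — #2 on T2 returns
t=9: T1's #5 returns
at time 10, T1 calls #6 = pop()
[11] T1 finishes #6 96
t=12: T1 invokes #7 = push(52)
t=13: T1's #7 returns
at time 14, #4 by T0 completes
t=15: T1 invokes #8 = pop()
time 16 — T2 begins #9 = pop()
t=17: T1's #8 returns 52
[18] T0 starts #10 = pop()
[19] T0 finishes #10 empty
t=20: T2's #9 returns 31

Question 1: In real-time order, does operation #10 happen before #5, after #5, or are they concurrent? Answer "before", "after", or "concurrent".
after

#10 spans [18,19], #5 spans [7,9]
resp(#5)=9 < inv(#10)=18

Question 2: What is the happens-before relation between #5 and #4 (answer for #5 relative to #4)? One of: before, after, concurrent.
concurrent

#5 spans [7,9], #4 spans [6,14]
the intervals overlap in both directions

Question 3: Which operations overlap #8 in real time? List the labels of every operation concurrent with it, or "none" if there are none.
#9

#8 spans [15,17]; an op avoiding the whole window 15..17 is ordered, any other is concurrent
#1 [1,2]: before
#2 [3,8]: before
#3 [4,5]: before
#4 [6,14]: before
#5 [7,9]: before
#6 [10,11]: before
#7 [12,13]: before
#9 [16,20]: concurrent
#10 [18,19]: after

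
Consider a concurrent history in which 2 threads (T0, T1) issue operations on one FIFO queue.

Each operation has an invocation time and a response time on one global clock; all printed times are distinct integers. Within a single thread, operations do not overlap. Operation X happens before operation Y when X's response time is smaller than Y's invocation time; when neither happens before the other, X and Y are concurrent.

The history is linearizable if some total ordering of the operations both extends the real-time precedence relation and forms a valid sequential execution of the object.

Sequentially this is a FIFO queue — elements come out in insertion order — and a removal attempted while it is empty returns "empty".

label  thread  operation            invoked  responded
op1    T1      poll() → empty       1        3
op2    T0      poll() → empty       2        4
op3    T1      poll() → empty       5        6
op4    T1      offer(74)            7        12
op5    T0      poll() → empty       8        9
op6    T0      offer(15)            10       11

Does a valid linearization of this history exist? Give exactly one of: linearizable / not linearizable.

one valid linearization: op1, op2, op3, op5, op4, op6
1. op1 poll() → empty, leaving queue <>
2. op2 poll() → empty, leaving queue <>
3. op3 poll() → empty, leaving queue <>
4. op5 poll() → empty, leaving queue <>
5. op4 offer(74), leaving queue <74>
6. op6 offer(15), leaving queue <74,15>

linearizable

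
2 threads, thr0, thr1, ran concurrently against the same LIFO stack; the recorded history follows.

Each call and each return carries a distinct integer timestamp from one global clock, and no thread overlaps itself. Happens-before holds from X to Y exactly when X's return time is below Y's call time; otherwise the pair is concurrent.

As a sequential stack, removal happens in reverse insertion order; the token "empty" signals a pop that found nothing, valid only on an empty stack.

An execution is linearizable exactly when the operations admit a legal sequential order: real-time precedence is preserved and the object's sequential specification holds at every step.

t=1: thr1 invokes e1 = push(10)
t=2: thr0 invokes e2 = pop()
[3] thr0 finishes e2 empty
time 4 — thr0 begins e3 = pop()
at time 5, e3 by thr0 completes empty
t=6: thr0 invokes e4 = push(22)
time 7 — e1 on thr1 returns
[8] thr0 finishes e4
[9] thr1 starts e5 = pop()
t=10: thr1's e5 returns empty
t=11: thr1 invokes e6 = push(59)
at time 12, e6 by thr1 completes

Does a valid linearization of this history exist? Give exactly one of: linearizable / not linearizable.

not linearizable

already the first 10 events (up to e5's response at time 10) admit no linearization; the first 9 still do
every one of the 4 real-time-consistent orders over 5 completed LIFO stack ops fails the sequential spec
sample order e1, e2, e3, e4, e5 stalls at step 2 — e2 pop() → empty has no legal effect
sample order e2, e1, e3, e4, e5 stalls at step 3 — e3 pop() → empty has no legal effect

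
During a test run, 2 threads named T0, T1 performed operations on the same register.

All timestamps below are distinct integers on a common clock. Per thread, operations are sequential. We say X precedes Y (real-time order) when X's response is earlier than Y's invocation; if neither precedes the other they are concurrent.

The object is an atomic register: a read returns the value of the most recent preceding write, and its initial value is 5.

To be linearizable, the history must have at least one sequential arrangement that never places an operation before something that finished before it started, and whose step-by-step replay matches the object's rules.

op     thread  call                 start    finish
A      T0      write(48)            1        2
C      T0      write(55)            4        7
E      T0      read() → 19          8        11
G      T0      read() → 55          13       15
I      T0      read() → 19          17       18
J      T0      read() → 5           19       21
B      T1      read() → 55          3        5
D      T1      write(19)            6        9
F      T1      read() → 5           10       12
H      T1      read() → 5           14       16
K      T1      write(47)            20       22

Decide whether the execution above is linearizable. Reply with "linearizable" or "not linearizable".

not linearizable

the violation lands at event 12, F's response at time 12: events 1..11 linearize, events 1..12 do not
every one of the 8 real-time-consistent orders over 6 completed register ops fails the sequential spec
for example A, B, C, D, E, F fails at step 2: B read() → 55 is not legal there
for example A, B, C, D, F, E fails at step 2: B read() → 55 is not legal there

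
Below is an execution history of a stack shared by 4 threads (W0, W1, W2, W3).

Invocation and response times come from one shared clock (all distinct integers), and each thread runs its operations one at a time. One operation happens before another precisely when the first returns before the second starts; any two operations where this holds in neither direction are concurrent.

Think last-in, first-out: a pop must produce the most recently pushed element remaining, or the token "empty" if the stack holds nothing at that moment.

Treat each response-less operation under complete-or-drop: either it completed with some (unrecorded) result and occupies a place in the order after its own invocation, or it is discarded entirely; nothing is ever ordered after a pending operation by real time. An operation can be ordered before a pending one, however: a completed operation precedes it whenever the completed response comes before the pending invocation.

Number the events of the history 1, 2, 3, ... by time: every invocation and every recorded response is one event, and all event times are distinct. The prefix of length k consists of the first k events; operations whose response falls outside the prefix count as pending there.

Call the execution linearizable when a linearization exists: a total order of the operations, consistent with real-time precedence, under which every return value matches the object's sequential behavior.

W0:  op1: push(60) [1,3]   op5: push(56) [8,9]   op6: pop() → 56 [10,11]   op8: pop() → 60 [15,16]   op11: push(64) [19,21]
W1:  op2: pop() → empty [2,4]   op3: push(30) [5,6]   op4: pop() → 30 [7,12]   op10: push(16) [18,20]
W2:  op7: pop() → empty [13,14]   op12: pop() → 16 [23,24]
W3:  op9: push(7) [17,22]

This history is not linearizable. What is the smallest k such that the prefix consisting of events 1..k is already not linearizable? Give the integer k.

a valid linearization of events 1..13 exists, for instance op2, op1, op3, op4, op5, op6:
1. op2 pop() → empty, leaving stack <>
2. op1 push(60), leaving stack <60>
3. op3 push(30), leaving stack <60,30>
4. op4 pop() → 30, leaving stack <60>
5. op5 push(56), leaving stack <60,56>
6. op6 pop() → 56, leaving stack <60>
with event 14 included (op7 responding at time 14), all real-time-consistent orders fail
sample order op1, op2, op3, op4, op5, op6, op7 stalls at step 2 — op2 pop() → empty has no legal effect
sample order op1, op2, op3, op5, op4, op6, op7 stalls at step 2 — op2 pop() → empty has no legal effect

14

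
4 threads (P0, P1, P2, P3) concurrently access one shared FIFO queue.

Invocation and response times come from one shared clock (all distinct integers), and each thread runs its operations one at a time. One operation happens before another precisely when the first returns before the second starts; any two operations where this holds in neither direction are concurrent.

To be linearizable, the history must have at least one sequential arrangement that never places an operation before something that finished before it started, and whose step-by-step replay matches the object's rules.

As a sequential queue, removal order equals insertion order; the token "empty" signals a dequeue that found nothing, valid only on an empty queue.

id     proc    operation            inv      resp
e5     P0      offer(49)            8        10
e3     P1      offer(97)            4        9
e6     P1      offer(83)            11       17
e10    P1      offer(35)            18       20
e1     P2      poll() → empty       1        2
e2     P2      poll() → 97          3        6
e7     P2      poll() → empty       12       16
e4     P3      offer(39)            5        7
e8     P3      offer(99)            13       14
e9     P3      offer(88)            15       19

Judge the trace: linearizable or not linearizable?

cut after 15 events: linearizable; cut after 16 events (e7 responds, time 16): not linearizable
checked exhaustively: 16 real-time-consistent orders of 7 completed operations, zero legal FIFO queue replays
no completion choice of the 2 pending operations (e6, e9) rescues it — every subset was tried
sample order e1, e2, e3, e4, e5, e7, e8 (pending dropped) stalls at step 2 — e2 poll() → 97 has no legal effect
sample order e1, e2, e3, e4, e5, e8, e7 (pending dropped) stalls at step 2 — e2 poll() → 97 has no legal effect

not linearizable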